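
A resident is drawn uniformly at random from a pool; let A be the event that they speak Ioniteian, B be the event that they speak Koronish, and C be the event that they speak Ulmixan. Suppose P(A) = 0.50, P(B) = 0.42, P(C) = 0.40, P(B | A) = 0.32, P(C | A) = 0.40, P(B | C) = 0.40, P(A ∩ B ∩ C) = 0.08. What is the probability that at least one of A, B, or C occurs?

0.88

P(A ∩ B) = P(A)·P(B|A) = 0.50 × 0.32 = 0.16
P(A ∩ C) = P(A)·P(C|A) = 0.50 × 0.40 = 0.20
P(B ∩ C) = P(C)·P(B|C) = 0.40 × 0.40 = 0.16
By inclusion–exclusion:
P(A ∪ B ∪ C) = 0.50 + 0.42 + 0.40 − 0.16 − 0.20 − 0.16 + 0.08 = 0.88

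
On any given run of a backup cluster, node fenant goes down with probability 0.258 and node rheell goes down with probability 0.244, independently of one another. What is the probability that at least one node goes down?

Since the events are independent, P(none) is the product of the individual non-occurrence probabilities.
P(none) = (1 − 0.258) × (1 − 0.244) = 0.742 × 0.756 = 0.560952
P(at least one) = 1 − 0.560952 = 0.439048

0.439048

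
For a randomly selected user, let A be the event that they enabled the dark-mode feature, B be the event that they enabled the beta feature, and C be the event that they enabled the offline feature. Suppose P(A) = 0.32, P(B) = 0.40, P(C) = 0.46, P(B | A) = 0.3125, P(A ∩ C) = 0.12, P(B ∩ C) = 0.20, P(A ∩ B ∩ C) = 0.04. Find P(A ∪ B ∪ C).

P(A ∩ B) = P(A)·P(B|A) = 0.32 × 0.3125 = 0.10
P(A ∪ B ∪ C) = 0.32 + 0.40 + 0.46 − 0.10 − 0.12 − 0.20 + 0.04 = 0.80

0.80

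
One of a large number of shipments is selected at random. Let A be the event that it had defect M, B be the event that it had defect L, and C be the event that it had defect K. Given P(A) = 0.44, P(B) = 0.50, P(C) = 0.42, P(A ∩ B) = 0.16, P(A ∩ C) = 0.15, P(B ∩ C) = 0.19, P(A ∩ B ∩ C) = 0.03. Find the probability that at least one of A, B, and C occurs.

0.89

P(A ∪ B ∪ C) = 0.44 + 0.50 + 0.42 − 0.16 − 0.15 − 0.19 + 0.03 = 0.89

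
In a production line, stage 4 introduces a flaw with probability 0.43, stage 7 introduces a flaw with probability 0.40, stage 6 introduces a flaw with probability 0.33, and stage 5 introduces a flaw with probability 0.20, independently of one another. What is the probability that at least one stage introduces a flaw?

0.816688

P(none) = (1 − 0.43) × (1 − 0.40) × (1 − 0.33) × (1 − 0.20) = 0.57 × 0.60 × 0.67 × 0.80 = 0.183312
P(at least one) = 1 − 0.183312 = 0.816688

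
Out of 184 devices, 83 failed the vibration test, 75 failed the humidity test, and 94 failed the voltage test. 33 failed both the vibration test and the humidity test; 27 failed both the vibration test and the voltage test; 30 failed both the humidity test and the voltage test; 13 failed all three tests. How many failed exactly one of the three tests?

By inclusion–exclusion (exactly-one form):
N(exactly one) = 83 + 75 + 94 − 2·33 − 2·27 − 2·30 + 3·13 = 111

111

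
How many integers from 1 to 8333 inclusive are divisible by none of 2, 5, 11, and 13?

2797

4166 + 1666 + 757 + 641 − 833 − 378 − 320 − 151 − 128 − 58 + 75 + 64 + 29 + 11 − 5 = 5536
8333 − 5536 = 2797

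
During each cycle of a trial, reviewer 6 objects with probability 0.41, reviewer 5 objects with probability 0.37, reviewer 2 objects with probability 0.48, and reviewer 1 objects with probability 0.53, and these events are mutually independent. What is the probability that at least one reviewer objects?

0.90915652

Since the events are independent, P(none) is the product of the individual non-occurrence probabilities.
P(none) = (1 − 0.41) × (1 − 0.37) × (1 − 0.48) × (1 − 0.53) = 0.59 × 0.63 × 0.52 × 0.47 = 0.09084348
P(at least one) = 1 − 0.09084348 = 0.90915652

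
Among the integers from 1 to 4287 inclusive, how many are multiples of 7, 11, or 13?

Inclusion–exclusion gives
floor(4287/7) + floor(4287/11) + floor(4287/13) − floor(4287/77) − floor(4287/91) − floor(4287/143) + floor(4287/1001) = 612 + 389 + 329 − 55 − 47 − 29 + 4 = 1203

1203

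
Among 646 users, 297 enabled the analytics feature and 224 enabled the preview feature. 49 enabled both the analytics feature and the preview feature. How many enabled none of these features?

N(≥1) = 297 + 224 − 49 = 472
None: 646 − 472 = 174

174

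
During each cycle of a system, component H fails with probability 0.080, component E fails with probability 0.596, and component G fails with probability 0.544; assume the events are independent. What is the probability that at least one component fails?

0.83051392

P(none) = (1 − 0.080) × (1 − 0.596) × (1 − 0.544) = 0.920 × 0.404 × 0.456 = 0.16948608
P(at least one) = 1 − 0.16948608 = 0.83051392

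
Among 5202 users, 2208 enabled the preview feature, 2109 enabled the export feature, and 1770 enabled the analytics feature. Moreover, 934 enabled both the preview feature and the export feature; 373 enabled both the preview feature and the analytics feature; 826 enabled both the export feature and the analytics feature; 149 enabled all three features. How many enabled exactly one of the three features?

Using the inclusion–exclusion count for exactly one event:
N(exactly one) = 2208 + 2109 + 1770 − 2·934 − 2·373 − 2·826 + 3·149 = 2268

2268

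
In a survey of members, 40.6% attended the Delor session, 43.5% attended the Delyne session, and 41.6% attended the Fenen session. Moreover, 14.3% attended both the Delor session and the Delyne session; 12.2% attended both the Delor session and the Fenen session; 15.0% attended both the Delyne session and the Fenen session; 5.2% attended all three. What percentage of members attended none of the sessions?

10.6%

Using inclusion–exclusion:
P(≥1) = 40.6 + 43.5 + 41.6 − 14.3 − 12.2 − 15.0 + 5.2 = 89.4%
P(none) = 100% − 89.4% = 10.6%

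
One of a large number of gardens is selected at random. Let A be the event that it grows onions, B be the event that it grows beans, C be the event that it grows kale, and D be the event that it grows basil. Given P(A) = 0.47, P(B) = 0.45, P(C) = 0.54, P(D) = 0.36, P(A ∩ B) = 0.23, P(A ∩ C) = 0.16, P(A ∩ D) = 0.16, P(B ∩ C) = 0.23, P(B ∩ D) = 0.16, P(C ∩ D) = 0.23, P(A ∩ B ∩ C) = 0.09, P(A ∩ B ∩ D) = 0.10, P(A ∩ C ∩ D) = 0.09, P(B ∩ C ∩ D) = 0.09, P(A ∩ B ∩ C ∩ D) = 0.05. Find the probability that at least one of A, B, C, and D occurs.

0.97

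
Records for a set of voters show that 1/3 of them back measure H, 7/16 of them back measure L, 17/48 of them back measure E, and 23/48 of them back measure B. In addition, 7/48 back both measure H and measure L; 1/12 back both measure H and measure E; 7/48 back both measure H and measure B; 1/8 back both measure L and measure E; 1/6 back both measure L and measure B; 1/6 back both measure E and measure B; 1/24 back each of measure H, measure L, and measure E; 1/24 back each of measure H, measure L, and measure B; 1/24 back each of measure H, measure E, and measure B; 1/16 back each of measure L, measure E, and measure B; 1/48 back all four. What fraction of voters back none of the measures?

1/16

P(at least one) = 1/3 + 7/16 + 17/48 + 23/48 − 7/48 − 1/12 − 7/48 − 1/8 − 1/6 − 1/6 + 1/24 + 1/24 + 1/24 + 1/16 − 1/48 = 15/16
P(none) = 1 − 15/16 = 1/16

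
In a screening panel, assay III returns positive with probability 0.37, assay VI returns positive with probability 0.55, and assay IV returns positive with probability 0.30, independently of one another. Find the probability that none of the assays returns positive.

0.19845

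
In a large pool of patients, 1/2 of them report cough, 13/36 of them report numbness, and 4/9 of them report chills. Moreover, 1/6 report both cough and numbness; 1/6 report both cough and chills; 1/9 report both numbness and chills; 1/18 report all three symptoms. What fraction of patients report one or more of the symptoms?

P(union) = 1/2 + 13/36 + 4/9 − 1/6 − 1/6 − 1/9 + 1/18 = 11/12

11/12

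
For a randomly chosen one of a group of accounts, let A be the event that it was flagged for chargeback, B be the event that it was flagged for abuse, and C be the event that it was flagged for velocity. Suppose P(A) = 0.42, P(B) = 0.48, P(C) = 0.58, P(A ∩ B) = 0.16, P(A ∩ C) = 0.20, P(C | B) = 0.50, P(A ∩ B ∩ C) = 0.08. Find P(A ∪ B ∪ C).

0.96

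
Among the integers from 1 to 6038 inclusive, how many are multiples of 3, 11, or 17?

Inclusion–exclusion gives
2012 + 548 + 355 − 182 − 118 − 32 + 10 = 2593

2593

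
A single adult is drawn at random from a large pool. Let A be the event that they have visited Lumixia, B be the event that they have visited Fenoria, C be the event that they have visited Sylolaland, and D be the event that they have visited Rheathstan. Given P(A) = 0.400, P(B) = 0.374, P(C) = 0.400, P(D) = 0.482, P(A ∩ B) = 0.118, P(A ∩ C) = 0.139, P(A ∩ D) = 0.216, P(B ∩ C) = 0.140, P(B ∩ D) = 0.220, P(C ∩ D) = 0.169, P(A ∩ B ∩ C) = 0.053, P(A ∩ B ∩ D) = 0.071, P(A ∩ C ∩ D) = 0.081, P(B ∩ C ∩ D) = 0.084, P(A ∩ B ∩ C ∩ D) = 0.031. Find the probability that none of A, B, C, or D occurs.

0.088

Inclusion–exclusion gives
P(A ∪ B ∪ C ∪ D) = 0.400 + 0.374 + 0.400 + 0.482 − 0.118 − 0.139 − 0.216 − 0.140 − 0.220 − 0.169 + 0.053 + 0.071 + 0.081 + 0.084 − 0.031 = 0.912
P(none) = 1 − 0.912 = 0.088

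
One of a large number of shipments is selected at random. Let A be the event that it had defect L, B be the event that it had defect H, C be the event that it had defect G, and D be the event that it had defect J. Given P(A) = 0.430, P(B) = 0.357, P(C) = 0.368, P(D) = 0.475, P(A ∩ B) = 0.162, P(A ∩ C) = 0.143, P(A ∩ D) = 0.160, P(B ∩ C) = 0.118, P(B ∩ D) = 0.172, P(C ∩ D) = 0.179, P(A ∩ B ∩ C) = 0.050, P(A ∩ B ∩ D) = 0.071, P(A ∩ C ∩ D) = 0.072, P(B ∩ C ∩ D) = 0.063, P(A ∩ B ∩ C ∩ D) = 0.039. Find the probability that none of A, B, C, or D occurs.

Apply inclusion-exclusion:
P(A ∪ B ∪ C ∪ D) = 0.430 + 0.357 + 0.368 + 0.475 − 0.162 − 0.143 − 0.160 − 0.118 − 0.172 − 0.179 + 0.050 + 0.071 + 0.072 + 0.063 − 0.039 = 0.913
P(none) = 1 − 0.913 = 0.087

0.087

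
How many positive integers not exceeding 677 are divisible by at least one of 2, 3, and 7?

Inclusion–exclusion gives
338 + 225 + 96 − 112 − 48 − 32 + 16 = 483

483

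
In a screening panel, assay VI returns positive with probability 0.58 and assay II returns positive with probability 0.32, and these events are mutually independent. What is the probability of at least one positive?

0.7144

P(none) = (1 − 0.58) × (1 − 0.32) = 0.42 × 0.68 = 0.2856
P(at least one) = 1 − 0.2856 = 0.7144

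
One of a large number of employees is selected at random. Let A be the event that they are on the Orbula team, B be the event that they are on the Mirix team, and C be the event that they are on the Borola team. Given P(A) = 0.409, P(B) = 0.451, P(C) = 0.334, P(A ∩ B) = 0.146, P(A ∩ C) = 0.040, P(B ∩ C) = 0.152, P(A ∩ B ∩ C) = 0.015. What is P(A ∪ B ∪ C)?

By inclusion–exclusion:
P(A ∪ B ∪ C) = 0.409 + 0.451 + 0.334 − 0.146 − 0.040 − 0.152 + 0.015 = 0.871

0.871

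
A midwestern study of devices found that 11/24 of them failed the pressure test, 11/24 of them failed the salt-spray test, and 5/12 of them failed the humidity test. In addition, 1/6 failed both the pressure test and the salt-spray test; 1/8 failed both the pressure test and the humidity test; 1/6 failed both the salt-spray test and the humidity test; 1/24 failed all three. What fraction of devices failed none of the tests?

By inclusion-exclusion,
P(union) = 11/24 + 11/24 + 5/12 − 1/6 − 1/8 − 1/6 + 1/24 = 11/12
P(none) = 1 − 11/12 = 1/12

1/12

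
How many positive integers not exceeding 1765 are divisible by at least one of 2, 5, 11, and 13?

By inclusion-exclusion,
882 + 353 + 160 + 135 − 176 − 80 − 67 − 32 − 27 − 12 + 16 + 13 + 6 + 2 − 1 = 1172

1172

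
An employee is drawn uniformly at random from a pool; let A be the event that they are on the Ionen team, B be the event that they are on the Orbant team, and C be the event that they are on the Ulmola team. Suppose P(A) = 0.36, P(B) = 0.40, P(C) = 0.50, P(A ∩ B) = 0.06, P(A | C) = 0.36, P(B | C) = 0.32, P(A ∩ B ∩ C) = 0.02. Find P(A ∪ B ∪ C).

P(A ∩ C) = P(C)·P(A|C) = 0.50 × 0.36 = 0.18
P(B ∩ C) = P(C)·P(B|C) = 0.50 × 0.32 = 0.16
By inclusion-exclusion,
P(A ∪ B ∪ C) = 0.36 + 0.40 + 0.50 − 0.06 − 0.18 − 0.16 + 0.02 = 0.88

0.88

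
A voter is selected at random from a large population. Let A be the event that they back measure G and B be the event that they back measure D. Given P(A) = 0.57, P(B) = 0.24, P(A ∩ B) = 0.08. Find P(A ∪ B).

0.73

P(A ∪ B) = 0.57 + 0.24 − 0.08 = 0.73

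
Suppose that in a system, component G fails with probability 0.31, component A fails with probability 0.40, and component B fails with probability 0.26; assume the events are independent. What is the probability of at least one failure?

P(none) = (1 − 0.31) × (1 − 0.40) × (1 − 0.26) = 0.69 × 0.60 × 0.74 = 0.30636
P(at least one) = 1 − 0.30636 = 0.69364

0.69364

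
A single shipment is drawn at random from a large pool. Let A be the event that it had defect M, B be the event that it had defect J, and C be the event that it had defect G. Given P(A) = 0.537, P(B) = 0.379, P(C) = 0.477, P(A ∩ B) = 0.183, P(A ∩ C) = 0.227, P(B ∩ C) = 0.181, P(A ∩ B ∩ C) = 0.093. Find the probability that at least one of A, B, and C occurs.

0.895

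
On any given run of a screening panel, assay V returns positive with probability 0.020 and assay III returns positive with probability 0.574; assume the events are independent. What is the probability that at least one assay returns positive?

Independence gives P(none) = ∏(1 − pᵢ).
P(none) = (1 − 0.020) × (1 − 0.574) = 0.980 × 0.426 = 0.41748
P(at least one) = 1 − 0.41748 = 0.58252

0.58252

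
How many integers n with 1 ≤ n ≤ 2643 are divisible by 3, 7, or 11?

1270

By inclusion-exclusion,
881 + 377 + 240 − 125 − 80 − 34 + 11 = 1270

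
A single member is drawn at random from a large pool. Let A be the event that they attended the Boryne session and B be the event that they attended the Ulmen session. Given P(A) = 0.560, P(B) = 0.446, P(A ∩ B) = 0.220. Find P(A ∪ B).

0.786

P(A ∪ B) = 0.560 + 0.446 − 0.220 = 0.786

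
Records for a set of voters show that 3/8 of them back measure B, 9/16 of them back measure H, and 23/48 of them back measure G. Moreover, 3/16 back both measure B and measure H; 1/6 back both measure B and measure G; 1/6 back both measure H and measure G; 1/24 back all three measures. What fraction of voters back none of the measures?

Inclusion–exclusion gives
P(≥1) = 3/8 + 9/16 + 23/48 − 3/16 − 1/6 − 1/6 + 1/24 = 15/16
P(none) = 1 − 15/16 = 1/16

1/16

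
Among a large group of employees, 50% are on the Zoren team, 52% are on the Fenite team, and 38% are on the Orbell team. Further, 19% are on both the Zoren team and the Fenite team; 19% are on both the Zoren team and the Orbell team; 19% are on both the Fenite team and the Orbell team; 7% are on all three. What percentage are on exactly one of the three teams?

P(exactly one) = 50 + 52 + 38 − 2·19 − 2·19 − 2·19 + 3·7 = 47%

47%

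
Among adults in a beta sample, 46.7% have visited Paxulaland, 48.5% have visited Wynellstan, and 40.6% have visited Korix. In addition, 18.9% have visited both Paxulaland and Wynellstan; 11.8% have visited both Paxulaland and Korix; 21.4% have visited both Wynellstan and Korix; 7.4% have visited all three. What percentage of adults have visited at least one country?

91.1%

P(union) = 46.7 + 48.5 + 40.6 − 18.9 − 11.8 − 21.4 + 7.4 = 91.1%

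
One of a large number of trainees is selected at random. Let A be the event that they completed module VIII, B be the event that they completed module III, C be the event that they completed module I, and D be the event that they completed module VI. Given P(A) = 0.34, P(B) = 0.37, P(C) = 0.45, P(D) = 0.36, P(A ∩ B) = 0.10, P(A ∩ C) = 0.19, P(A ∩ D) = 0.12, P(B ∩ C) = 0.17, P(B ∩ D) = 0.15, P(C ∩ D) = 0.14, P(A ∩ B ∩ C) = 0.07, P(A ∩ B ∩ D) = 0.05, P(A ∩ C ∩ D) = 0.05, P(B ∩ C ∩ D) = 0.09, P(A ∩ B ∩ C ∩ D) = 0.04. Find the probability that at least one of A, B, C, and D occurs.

Apply inclusion-exclusion:
P(A ∪ B ∪ C ∪ D) = 0.34 + 0.37 + 0.45 + 0.36 − 0.10 − 0.19 − 0.12 − 0.17 − 0.15 − 0.14 + 0.07 + 0.05 + 0.05 + 0.09 − 0.04 = 0.87

0.87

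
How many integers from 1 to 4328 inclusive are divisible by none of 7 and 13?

3425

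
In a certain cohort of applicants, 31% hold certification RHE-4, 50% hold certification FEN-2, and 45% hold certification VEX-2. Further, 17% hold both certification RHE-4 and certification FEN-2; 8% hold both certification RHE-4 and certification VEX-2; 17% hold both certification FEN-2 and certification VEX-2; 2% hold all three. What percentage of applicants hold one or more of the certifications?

86%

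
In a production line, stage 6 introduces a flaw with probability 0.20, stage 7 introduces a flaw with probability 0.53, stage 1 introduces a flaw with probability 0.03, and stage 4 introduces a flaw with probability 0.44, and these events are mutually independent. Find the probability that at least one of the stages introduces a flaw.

0.7957568

P(none) = (1 − 0.20) × (1 − 0.53) × (1 − 0.03) × (1 − 0.44) = 0.80 × 0.47 × 0.97 × 0.56 = 0.2042432
P(at least one) = 1 − 0.2042432 = 0.7957568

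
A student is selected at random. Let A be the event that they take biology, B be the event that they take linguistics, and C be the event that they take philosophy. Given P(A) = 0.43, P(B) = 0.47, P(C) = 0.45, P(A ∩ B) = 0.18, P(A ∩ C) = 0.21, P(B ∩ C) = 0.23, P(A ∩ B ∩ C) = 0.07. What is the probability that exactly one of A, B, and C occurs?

By inclusion–exclusion (exactly-one form):
P(exactly one) = 0.43 + 0.47 + 0.45 − 2·0.18 − 2·0.21 − 2·0.23 + 3·0.07 = 0.32

0.32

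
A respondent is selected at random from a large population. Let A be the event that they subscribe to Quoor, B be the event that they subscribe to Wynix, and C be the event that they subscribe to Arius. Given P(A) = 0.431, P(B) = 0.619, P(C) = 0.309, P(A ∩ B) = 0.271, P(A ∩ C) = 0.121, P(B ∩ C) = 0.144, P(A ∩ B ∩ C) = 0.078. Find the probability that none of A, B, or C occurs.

0.099

Using inclusion–exclusion:
P(A ∪ B ∪ C) = 0.431 + 0.619 + 0.309 − 0.271 − 0.121 − 0.144 + 0.078 = 0.901
P(none) = 1 − 0.901 = 0.099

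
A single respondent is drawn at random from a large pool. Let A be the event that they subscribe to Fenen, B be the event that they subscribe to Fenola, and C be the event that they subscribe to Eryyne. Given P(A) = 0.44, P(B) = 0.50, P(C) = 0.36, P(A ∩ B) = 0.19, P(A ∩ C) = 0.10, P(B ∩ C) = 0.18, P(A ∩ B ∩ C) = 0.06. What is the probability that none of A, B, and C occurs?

Apply inclusion-exclusion:
P(A ∪ B ∪ C) = 0.44 + 0.50 + 0.36 − 0.19 − 0.10 − 0.18 + 0.06 = 0.89
P(none) = 1 − 0.89 = 0.11

0.11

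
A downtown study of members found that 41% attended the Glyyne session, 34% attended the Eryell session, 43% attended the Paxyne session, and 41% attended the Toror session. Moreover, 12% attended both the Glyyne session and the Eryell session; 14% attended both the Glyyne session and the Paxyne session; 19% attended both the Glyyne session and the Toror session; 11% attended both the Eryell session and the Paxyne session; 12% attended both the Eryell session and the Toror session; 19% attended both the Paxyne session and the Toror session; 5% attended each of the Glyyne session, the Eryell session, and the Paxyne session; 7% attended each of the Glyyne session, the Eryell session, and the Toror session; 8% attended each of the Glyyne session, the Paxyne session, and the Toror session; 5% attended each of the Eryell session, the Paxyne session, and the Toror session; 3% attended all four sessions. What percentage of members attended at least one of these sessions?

By inclusion–exclusion:
P(≥1) = 41 + 34 + 43 + 41 − 12 − 14 − 19 − 11 − 12 − 19 + 5 + 7 + 8 + 5 − 3 = 94%

94%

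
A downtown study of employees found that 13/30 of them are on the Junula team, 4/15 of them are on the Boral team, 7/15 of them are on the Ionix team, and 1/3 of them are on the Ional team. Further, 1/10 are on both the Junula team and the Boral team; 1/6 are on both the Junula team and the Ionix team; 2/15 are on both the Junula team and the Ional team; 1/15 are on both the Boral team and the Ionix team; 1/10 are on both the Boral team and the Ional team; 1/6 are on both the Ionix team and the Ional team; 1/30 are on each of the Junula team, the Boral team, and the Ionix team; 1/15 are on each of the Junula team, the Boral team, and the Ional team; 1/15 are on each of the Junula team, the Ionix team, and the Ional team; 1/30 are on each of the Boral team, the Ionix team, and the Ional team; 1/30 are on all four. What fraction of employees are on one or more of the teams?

P(union) = 13/30 + 4/15 + 7/15 + 1/3 − 1/10 − 1/6 − 2/15 − 1/15 − 1/10 − 1/6 + 1/30 + 1/15 + 1/15 + 1/30 − 1/30 = 14/15

14/15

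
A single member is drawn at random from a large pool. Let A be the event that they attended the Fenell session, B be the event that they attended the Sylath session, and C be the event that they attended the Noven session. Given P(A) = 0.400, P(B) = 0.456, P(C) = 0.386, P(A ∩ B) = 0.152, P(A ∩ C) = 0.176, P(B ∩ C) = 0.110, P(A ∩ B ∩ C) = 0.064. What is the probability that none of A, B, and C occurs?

0.132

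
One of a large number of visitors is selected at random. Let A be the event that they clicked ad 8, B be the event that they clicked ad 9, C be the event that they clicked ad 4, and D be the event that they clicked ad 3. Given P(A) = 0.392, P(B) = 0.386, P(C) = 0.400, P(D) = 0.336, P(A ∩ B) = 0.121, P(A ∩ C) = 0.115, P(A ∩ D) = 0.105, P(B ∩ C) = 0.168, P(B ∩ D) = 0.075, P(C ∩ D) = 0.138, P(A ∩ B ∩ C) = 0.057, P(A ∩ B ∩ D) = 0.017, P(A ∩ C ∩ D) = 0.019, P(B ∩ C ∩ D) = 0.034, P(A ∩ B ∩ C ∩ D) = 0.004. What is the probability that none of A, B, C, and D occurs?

Inclusion–exclusion gives
P(A ∪ B ∪ C ∪ D) = 0.392 + 0.386 + 0.400 + 0.336 − 0.121 − 0.115 − 0.105 − 0.168 − 0.075 − 0.138 + 0.057 + 0.017 + 0.019 + 0.034 − 0.004 = 0.915
P(none) = 1 − 0.915 = 0.085

0.085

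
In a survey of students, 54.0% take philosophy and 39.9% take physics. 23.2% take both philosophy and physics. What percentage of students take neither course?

29.3%

P(union) = 54.0 + 39.9 − 23.2 = 70.7%
P(none) = 100% − 70.7% = 29.3%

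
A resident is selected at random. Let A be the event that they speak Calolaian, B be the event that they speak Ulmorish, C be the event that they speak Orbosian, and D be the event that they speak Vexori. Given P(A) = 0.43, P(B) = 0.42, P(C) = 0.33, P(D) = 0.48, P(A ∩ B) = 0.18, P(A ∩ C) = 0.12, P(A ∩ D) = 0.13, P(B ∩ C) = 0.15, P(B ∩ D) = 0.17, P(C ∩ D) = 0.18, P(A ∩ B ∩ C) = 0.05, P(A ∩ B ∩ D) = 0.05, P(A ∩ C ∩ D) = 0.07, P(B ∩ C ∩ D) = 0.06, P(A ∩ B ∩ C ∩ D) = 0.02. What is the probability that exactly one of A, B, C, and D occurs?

P(exactly one) = 0.43 + 0.42 + 0.33 + 0.48 − 2·0.18 − 2·0.12 − 2·0.13 − 2·0.15 − 2·0.17 − 2·0.18 + 3·0.05 + 3·0.05 + 3·0.07 + 3·0.06 − 4·0.02 = 0.41

0.41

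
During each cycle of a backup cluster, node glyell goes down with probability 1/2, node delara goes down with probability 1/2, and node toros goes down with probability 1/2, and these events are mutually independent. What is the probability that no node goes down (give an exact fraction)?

1/8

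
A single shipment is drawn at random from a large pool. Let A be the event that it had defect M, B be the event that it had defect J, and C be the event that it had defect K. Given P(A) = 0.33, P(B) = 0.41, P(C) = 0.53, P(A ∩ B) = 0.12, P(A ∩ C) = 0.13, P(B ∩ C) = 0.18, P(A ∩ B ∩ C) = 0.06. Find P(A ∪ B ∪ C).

0.90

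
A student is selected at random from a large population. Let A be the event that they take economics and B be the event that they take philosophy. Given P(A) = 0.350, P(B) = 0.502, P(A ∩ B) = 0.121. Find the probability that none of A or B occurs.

0.269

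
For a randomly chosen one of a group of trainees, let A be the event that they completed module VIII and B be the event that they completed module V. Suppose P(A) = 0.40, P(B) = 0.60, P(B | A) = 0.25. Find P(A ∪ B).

P(A ∩ B) = P(A)·P(B|A) = 0.40 × 0.25 = 0.10
By inclusion-exclusion,
P(A ∪ B) = 0.40 + 0.60 − 0.10 = 0.90

0.90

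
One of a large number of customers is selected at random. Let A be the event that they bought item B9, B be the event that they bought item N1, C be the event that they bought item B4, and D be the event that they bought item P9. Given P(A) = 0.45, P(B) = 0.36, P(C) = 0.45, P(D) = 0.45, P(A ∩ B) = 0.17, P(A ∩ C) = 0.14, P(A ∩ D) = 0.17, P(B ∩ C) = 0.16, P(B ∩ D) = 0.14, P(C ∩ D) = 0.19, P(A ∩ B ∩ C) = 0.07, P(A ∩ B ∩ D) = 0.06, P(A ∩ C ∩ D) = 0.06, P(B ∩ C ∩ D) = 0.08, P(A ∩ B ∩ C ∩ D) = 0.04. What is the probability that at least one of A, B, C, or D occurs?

0.97

P(A ∪ B ∪ C ∪ D) = 0.45 + 0.36 + 0.45 + 0.45 − 0.17 − 0.14 − 0.17 − 0.16 − 0.14 − 0.19 + 0.07 + 0.06 + 0.06 + 0.08 − 0.04 = 0.97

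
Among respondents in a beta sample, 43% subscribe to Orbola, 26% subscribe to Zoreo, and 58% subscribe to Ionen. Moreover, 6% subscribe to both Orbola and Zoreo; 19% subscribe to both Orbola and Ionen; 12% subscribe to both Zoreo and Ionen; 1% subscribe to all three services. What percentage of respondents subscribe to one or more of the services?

91%

P(at least one) = 43 + 26 + 58 − 6 − 19 − 12 + 1 = 91%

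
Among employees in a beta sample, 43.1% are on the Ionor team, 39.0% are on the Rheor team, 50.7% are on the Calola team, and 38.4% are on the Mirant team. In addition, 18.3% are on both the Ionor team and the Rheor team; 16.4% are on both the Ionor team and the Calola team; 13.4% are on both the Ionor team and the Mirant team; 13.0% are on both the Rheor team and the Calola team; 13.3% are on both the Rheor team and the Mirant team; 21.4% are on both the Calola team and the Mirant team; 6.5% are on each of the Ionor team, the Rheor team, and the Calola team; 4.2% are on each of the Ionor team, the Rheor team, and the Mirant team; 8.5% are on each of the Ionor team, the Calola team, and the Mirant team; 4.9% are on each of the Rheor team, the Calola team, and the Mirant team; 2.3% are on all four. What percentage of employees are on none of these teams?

2.8%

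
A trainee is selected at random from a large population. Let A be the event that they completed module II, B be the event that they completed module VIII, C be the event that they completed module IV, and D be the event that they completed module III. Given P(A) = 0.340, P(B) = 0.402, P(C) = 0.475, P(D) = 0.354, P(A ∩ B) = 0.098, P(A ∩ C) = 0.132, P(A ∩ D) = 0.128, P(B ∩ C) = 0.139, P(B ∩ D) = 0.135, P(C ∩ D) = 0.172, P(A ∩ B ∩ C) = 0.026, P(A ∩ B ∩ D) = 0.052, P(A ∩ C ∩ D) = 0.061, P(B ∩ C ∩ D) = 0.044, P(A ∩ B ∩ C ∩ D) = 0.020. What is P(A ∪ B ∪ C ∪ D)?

Using inclusion–exclusion:
P(A ∪ B ∪ C ∪ D) = 0.340 + 0.402 + 0.475 + 0.354 − 0.098 − 0.132 − 0.128 − 0.139 − 0.135 − 0.172 + 0.026 + 0.052 + 0.061 + 0.044 − 0.020 = 0.930

0.930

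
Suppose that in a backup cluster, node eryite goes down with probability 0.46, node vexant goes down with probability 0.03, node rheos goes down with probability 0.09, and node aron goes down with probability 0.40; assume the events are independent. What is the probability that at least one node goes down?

P(none) = (1 − 0.46) × (1 − 0.03) × (1 − 0.09) × (1 − 0.40) = 0.54 × 0.97 × 0.91 × 0.60 = 0.2859948
P(at least one) = 1 − 0.2859948 = 0.7140052

0.7140052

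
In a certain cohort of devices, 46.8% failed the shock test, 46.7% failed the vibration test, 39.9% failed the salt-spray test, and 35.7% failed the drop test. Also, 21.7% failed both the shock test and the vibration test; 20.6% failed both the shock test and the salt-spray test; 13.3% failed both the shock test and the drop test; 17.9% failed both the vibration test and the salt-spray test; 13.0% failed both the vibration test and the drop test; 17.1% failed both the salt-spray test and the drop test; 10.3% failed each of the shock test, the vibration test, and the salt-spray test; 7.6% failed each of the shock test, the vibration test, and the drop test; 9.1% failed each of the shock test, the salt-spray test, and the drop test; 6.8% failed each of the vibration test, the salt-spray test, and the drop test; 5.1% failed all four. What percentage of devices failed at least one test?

Inclusion–exclusion gives
P(union) = 46.8 + 46.7 + 39.9 + 35.7 − 21.7 − 20.6 − 13.3 − 17.9 − 13.0 − 17.1 + 10.3 + 7.6 + 9.1 + 6.8 − 5.1 = 94.2%

94.2%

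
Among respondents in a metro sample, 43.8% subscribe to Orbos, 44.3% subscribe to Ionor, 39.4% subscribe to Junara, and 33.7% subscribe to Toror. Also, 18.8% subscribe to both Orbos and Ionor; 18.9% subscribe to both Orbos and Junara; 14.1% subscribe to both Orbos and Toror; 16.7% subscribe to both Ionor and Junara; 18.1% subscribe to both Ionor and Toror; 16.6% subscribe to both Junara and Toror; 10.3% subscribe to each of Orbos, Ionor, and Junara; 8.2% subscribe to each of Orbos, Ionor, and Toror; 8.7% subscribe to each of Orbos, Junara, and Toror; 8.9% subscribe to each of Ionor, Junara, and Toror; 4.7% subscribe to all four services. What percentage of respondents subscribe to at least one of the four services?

Using inclusion–exclusion:
P(≥1) = 43.8 + 44.3 + 39.4 + 33.7 − 18.8 − 18.9 − 14.1 − 16.7 − 18.1 − 16.6 + 10.3 + 8.2 + 8.7 + 8.9 − 4.7 = 89.4%

89.4%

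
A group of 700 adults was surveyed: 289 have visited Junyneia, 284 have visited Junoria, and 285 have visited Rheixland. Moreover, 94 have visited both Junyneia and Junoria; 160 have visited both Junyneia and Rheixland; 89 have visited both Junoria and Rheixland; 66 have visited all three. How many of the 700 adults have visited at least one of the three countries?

581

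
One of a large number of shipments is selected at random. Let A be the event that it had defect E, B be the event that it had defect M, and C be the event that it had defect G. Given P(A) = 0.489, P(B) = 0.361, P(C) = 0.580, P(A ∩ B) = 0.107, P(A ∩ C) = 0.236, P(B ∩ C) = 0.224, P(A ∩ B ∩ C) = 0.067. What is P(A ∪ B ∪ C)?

0.930

By inclusion-exclusion,
P(A ∪ B ∪ C) = 0.489 + 0.361 + 0.580 − 0.107 − 0.236 − 0.224 + 0.067 = 0.930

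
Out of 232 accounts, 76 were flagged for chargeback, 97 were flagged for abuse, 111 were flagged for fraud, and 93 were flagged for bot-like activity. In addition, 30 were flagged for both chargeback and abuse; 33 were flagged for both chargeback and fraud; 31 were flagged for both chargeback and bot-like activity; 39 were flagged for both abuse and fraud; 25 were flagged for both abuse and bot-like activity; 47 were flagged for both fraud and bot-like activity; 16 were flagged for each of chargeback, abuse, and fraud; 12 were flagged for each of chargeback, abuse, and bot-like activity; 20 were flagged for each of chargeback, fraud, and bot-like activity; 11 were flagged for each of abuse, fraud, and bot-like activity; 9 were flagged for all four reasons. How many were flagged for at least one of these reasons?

|union| = 76 + 97 + 111 + 93 − 30 − 33 − 31 − 39 − 25 − 47 + 16 + 12 + 20 + 11 − 9 = 222

222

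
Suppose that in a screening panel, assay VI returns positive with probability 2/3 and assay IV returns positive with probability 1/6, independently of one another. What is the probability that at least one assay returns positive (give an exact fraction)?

13/18

P(none) = (1 − 2/3) × (1 − 1/6) = 1/3 × 5/6 = 5/18
P(at least one) = 1 − 5/18 = 13/18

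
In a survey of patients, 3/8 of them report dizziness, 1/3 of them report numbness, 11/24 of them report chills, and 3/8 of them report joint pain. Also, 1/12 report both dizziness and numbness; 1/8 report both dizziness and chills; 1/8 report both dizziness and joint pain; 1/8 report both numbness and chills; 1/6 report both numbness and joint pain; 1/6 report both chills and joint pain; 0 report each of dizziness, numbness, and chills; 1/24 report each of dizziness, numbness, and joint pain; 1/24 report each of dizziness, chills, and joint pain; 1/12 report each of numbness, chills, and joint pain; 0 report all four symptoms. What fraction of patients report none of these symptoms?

P(union) = 3/8 + 1/3 + 11/24 + 3/8 − 1/12 − 1/8 − 1/8 − 1/8 − 1/6 − 1/6 + 0 + 1/24 + 1/24 + 1/12 − 0 = 11/12
P(none) = 1 − 11/12 = 1/12

1/12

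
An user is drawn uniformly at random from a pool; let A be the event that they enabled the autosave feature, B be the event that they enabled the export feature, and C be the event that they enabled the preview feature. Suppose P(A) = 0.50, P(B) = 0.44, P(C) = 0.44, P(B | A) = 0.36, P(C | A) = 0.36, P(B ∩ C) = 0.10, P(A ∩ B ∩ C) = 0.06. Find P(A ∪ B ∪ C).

0.98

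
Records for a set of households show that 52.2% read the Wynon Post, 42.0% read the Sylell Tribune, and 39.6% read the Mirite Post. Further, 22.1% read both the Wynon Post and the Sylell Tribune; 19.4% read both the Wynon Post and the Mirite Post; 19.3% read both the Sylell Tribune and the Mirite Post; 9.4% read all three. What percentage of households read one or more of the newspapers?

By inclusion–exclusion:
P(≥1) = 52.2 + 42.0 + 39.6 − 22.1 − 19.4 − 19.3 + 9.4 = 82.4%

82.4%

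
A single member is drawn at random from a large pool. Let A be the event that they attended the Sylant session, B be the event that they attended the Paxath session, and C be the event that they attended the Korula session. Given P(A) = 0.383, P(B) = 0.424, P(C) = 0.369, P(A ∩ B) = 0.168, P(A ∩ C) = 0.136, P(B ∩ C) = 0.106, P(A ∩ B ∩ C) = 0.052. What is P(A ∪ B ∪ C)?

0.818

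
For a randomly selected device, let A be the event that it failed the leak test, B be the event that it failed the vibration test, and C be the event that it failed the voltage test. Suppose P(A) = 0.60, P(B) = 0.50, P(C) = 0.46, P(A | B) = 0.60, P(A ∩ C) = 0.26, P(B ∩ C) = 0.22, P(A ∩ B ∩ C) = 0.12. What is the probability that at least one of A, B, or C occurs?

0.90

P(A ∩ B) = P(B)·P(A|B) = 0.50 × 0.60 = 0.30
Using inclusion–exclusion:
P(A ∪ B ∪ C) = 0.60 + 0.50 + 0.46 − 0.30 − 0.26 − 0.22 + 0.12 = 0.90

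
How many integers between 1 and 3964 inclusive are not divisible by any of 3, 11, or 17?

Using inclusion–exclusion:
floor(3964/3) + floor(3964/11) + floor(3964/17) − floor(3964/33) − floor(3964/51) − floor(3964/187) + floor(3964/561) = 1321 + 360 + 233 − 120 − 77 − 21 + 7 = 1703
3964 − 1703 = 2261

2261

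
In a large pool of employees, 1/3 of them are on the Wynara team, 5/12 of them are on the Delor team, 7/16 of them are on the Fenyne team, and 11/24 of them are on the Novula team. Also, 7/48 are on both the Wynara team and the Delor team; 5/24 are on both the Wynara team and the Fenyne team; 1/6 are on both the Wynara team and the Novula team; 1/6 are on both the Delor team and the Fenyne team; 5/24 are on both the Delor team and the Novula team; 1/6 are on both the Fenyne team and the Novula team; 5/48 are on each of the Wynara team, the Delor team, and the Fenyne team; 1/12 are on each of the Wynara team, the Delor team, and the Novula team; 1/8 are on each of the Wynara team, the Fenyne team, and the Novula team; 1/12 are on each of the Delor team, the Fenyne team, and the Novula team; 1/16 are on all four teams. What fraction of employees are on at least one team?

By inclusion–exclusion:
P(union) = 1/3 + 5/12 + 7/16 + 11/24 − 7/48 − 5/24 − 1/6 − 1/6 − 5/24 − 1/6 + 5/48 + 1/12 + 1/8 + 1/12 − 1/16 = 11/12

11/12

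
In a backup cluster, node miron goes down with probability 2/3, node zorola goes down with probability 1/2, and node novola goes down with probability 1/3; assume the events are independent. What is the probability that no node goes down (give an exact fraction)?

1/9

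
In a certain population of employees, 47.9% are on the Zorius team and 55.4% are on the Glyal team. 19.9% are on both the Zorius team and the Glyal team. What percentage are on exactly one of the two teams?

63.5%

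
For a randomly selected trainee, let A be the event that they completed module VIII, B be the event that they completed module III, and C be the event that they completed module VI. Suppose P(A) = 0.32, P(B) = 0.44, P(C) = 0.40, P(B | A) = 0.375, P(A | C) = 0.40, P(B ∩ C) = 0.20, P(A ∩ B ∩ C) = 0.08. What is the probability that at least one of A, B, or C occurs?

P(A ∩ B) = P(A)·P(B|A) = 0.32 × 0.375 = 0.12
P(A ∩ C) = P(C)·P(A|C) = 0.40 × 0.40 = 0.16
By inclusion-exclusion,
P(A ∪ B ∪ C) = 0.32 + 0.44 + 0.40 − 0.12 − 0.16 − 0.20 + 0.08 = 0.76

0.76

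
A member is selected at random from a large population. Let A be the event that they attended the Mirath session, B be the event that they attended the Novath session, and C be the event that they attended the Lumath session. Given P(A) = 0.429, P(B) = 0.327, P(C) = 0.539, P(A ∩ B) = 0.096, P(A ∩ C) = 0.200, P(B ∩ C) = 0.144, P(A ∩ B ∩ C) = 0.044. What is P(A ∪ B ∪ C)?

0.899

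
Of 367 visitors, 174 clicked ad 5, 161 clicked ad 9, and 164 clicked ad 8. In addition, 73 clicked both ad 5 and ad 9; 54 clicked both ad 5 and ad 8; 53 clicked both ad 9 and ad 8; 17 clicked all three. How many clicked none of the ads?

31

Using inclusion–exclusion:
N(≥1) = 174 + 161 + 164 − 73 − 54 − 53 + 17 = 336
None: 367 − 336 = 31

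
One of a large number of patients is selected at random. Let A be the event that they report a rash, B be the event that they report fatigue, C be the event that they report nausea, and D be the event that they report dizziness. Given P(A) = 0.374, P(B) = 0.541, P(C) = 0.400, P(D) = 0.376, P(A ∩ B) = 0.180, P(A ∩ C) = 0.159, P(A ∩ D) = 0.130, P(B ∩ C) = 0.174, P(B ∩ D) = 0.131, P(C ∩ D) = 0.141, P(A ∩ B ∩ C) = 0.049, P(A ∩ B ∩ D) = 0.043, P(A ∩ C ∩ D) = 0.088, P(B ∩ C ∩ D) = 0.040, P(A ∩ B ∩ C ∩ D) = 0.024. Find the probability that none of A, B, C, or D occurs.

0.028

P(A ∪ B ∪ C ∪ D) = 0.374 + 0.541 + 0.400 + 0.376 − 0.180 − 0.159 − 0.130 − 0.174 − 0.131 − 0.141 + 0.049 + 0.043 + 0.088 + 0.040 − 0.024 = 0.972
P(none) = 1 − 0.972 = 0.028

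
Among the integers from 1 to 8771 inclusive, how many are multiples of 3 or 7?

3759

2923 + 1253 − 417 = 3759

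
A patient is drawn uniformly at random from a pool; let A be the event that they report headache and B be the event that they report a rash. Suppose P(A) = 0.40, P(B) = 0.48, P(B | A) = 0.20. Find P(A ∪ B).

P(A ∩ B) = P(A)·P(B|A) = 0.40 × 0.20 = 0.08
Inclusion–exclusion gives
P(A ∪ B) = 0.40 + 0.48 − 0.08 = 0.80

0.80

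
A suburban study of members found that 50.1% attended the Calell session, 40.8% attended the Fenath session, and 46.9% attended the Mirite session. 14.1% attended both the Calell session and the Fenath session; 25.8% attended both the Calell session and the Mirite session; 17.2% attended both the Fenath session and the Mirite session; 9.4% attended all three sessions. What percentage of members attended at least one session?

90.1%

P(≥1) = 50.1 + 40.8 + 46.9 − 14.1 − 25.8 − 17.2 + 9.4 = 90.1%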